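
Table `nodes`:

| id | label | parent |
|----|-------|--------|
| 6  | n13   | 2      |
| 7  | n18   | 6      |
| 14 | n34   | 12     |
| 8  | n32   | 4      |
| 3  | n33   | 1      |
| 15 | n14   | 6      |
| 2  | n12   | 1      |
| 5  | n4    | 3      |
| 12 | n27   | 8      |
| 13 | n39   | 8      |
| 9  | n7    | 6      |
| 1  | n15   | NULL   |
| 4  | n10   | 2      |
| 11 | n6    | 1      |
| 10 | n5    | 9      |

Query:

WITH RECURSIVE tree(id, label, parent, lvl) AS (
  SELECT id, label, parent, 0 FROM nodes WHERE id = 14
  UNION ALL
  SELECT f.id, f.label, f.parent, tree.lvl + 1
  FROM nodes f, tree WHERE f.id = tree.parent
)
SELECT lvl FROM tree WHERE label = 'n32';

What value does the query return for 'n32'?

Base: id=14 (n34), parent=12, lvl 0.
Iteration 1: join on id=12 -> n27 (id 12, parent=8, lvl 1).
Iteration 2: join on id=8 -> n32 (id 8, parent=4, lvl 2).
Iteration 3: join on id=4 -> n10 (id 4, parent=2, lvl 3).
Iteration 4: join on id=2 -> n12 (id 2, parent=1, lvl 4).
Iteration 5: join on id=1 -> n15 (id 1, parent=NULL, lvl 5).
Iteration 6: parent is NULL; no match; recursion stops.

2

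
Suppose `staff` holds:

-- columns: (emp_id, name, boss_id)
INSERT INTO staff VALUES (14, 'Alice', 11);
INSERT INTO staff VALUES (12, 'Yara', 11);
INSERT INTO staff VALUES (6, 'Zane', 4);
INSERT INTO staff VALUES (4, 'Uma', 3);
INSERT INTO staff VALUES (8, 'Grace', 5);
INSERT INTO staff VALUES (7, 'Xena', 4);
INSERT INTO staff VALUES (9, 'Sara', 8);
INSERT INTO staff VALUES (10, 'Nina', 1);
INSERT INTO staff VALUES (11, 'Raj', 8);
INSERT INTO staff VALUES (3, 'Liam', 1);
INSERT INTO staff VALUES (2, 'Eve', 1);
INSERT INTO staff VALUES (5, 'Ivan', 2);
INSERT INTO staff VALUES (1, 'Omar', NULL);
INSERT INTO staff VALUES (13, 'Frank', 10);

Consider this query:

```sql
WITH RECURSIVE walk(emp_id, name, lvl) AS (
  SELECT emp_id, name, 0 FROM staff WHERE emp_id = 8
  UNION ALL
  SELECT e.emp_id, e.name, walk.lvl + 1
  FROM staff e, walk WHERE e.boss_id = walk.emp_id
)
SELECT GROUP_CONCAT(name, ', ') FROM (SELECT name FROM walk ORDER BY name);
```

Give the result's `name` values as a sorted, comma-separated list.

Alice, Grace, Raj, Sara, Yara

Base: emp_id=8 (Grace) at lvl 0.
Iteration 1: rows with boss_id in {8} -> Sara (id 9, lvl 1), Raj (id 11, lvl 1).
Iteration 2: rows with boss_id in {9,11} -> Yara (id 12, lvl 2), Alice (id 14, lvl 2).
Iteration 3: no rows with boss_id in {12,14}; recursion stops.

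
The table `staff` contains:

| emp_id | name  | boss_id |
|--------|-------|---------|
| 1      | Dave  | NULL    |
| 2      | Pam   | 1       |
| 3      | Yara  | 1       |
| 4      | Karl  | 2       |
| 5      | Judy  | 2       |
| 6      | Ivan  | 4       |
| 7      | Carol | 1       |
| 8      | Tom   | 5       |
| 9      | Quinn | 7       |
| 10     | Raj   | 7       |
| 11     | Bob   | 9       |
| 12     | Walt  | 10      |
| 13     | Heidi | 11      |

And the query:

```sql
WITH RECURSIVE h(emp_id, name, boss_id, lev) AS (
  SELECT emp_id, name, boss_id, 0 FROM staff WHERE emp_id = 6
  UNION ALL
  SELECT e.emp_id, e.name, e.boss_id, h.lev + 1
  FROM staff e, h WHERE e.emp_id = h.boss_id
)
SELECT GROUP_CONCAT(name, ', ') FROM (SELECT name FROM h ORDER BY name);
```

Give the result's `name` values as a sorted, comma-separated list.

Dave, Ivan, Karl, Pam

Base: emp_id=6 (Ivan), boss_id=4, lev 0.
Iteration 1: join on emp_id=4 -> Karl (id 4, boss_id=2, lev 1).
Iteration 2: join on emp_id=2 -> Pam (id 2, boss_id=1, lev 2).
Iteration 3: join on emp_id=1 -> Dave (id 1, boss_id=NULL, lev 3).
Iteration 4: boss_id is NULL; no match; recursion stops.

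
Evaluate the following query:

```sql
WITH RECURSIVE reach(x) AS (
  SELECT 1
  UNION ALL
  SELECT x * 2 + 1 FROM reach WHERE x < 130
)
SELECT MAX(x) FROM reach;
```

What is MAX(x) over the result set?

Base: x=1.
Iteration 1: 1 < 130 holds -> x = 1 * 2 + 1 = 3.
Iteration 2: 3 < 130 holds -> x = 3 * 2 + 1 = 7.
Iteration 3: 7 < 130 holds -> x = 7 * 2 + 1 = 15.
Iteration 4: 15 < 130 holds -> x = 15 * 2 + 1 = 31.
Iteration 5: 31 < 130 holds -> x = 31 * 2 + 1 = 63.
Iteration 6: 63 < 130 holds -> x = 63 * 2 + 1 = 127.
Iteration 7: 127 < 130 holds -> x = 127 * 2 + 1 = 255.
Iteration 8: 255 < 130 fails; recursion stops.
x values: 1, 3, 7, 15, 31, 63, 127, 255; the maximum is 255.

255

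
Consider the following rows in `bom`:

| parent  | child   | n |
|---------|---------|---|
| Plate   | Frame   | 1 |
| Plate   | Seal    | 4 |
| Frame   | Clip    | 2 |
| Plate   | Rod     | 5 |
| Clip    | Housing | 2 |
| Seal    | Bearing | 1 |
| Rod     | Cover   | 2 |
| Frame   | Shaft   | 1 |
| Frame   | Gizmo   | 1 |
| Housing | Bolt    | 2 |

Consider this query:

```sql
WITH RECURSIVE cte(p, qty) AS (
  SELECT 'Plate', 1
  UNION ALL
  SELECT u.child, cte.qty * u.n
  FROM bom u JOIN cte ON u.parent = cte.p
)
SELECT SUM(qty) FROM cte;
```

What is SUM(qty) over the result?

Base: (Plate, qty=1).
Iteration 1: components of {Plate} -> Frame = 1*1 = 1, Rod = 1*5 = 5, Seal = 1*4 = 4.
Iteration 2: components of {Frame,Rod,Seal} -> Bearing = 4*1 = 4, Clip = 1*2 = 2, Cover = 5*2 = 10, Gizmo = 1*1 = 1, Shaft = 1*1 = 1.
Iteration 3: components of {Bearing,Clip,Cover,Gizmo,Shaft} -> Housing = 2*2 = 4.
Iteration 4: components of {Housing} -> Bolt = 4*2 = 8.
Iteration 5: no further components; recursion stops.
SUM(qty) = 1 + 4 + 1 + 5 + 4 + 2 + 1 + 1 + 10 + 4 + 8 = 41.

41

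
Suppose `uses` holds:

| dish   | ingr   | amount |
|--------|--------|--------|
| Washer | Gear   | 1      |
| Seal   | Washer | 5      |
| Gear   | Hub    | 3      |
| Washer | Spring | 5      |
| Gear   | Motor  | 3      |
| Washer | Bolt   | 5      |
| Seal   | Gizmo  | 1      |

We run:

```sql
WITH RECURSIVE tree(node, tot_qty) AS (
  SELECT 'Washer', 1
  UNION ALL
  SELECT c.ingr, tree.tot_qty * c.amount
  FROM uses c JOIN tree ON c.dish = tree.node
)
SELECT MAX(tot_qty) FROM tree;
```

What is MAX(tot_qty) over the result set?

5

Base: (Washer, tot_qty=1).
Iteration 1: components of {Washer} -> Bolt = 1*5 = 5, Gear = 1*1 = 1, Spring = 1*5 = 5.
Iteration 2: components of {Bolt,Gear,Spring} -> Hub = 1*3 = 3, Motor = 1*3 = 3.
Iteration 3: no further components; recursion stops.
tot_qty values: 1, 1, 5, 5, 3, 3; the maximum is 5.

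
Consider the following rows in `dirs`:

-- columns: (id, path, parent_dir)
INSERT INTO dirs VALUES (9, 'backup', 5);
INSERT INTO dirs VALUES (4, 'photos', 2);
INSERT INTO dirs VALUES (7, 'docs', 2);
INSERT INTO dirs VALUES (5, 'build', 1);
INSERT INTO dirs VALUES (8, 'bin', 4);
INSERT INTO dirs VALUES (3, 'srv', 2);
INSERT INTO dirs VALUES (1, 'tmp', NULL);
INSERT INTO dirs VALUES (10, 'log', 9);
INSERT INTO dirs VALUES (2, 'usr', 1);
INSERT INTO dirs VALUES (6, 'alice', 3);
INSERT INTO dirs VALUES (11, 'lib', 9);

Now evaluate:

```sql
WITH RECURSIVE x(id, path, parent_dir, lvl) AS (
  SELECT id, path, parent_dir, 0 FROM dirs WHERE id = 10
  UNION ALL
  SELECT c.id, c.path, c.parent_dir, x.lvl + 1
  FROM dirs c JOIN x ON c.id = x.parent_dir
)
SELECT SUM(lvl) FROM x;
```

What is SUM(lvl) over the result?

6

Base: id=10 (log), parent_dir=9, lvl 0.
Iteration 1: join on id=9 -> backup (id 9, parent_dir=5, lvl 1).
Iteration 2: join on id=5 -> build (id 5, parent_dir=1, lvl 2).
Iteration 3: join on id=1 -> tmp (id 1, parent_dir=NULL, lvl 3).
Iteration 4: parent_dir is NULL; no match; recursion stops.
SUM(lvl) = 0 + 1 + 2 + 3 = 6.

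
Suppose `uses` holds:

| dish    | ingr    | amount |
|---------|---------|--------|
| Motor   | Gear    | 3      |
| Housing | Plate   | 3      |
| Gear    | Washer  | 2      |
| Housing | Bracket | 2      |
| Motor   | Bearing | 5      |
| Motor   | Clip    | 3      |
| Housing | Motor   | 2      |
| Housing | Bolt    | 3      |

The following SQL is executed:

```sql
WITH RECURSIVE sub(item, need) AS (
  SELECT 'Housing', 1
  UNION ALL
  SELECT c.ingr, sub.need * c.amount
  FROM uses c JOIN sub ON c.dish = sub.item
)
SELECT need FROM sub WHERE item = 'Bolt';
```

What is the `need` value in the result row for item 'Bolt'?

Base: (Housing, need=1).
Iteration 1: components of {Housing} -> Bolt = 1*3 = 3, Bracket = 1*2 = 2, Motor = 1*2 = 2, Plate = 1*3 = 3.
Iteration 2: components of {Bolt,Bracket,Motor,Plate} -> Bearing = 2*5 = 10, Clip = 2*3 = 6, Gear = 2*3 = 6.
Iteration 3: components of {Bearing,Clip,Gear} -> Washer = 6*2 = 12.
Iteration 4: no further components; recursion stops.

3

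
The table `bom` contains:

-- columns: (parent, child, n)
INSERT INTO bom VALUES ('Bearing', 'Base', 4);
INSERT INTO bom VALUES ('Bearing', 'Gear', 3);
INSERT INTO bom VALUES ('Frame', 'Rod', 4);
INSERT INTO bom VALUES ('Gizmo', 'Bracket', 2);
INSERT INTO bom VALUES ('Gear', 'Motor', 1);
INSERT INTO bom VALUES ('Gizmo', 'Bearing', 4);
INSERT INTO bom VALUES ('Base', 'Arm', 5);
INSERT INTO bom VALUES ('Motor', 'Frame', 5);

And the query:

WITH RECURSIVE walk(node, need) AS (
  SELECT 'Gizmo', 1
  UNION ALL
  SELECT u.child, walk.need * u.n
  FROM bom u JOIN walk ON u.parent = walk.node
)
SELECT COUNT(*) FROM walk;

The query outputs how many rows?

Base: (Gizmo, need=1).
Iteration 1: components of {Gizmo} -> Bearing = 1*4 = 4, Bracket = 1*2 = 2.
Iteration 2: components of {Bearing,Bracket} -> Base = 4*4 = 16, Gear = 4*3 = 12.
Iteration 3: components of {Base,Gear} -> Arm = 16*5 = 80, Motor = 12*1 = 12.
Iteration 4: components of {Arm,Motor} -> Frame = 12*5 = 60.
Iteration 5: components of {Frame} -> Rod = 60*4 = 240.
Iteration 6: no further components; recursion stops.
Total rows emitted: 9.

9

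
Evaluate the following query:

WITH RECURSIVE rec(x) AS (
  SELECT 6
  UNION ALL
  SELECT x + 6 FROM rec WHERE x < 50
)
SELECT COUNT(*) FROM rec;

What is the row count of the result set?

Base: x=6.
Iteration 1: 6 < 50 holds -> x = 6 + 6 = 12.
Iteration 2: 12 < 50 holds -> x = 12 + 6 = 18.
Iteration 3: 18 < 50 holds -> x = 18 + 6 = 24.
Iteration 4: 24 < 50 holds -> x = 24 + 6 = 30.
Iteration 5: 30 < 50 holds -> x = 30 + 6 = 36.
Iteration 6: 36 < 50 holds -> x = 36 + 6 = 42.
Iteration 7: 42 < 50 holds -> x = 42 + 6 = 48.
Iteration 8: 48 < 50 holds -> x = 48 + 6 = 54.
Iteration 9: 54 < 50 fails; recursion stops.
Total rows emitted: 9.

9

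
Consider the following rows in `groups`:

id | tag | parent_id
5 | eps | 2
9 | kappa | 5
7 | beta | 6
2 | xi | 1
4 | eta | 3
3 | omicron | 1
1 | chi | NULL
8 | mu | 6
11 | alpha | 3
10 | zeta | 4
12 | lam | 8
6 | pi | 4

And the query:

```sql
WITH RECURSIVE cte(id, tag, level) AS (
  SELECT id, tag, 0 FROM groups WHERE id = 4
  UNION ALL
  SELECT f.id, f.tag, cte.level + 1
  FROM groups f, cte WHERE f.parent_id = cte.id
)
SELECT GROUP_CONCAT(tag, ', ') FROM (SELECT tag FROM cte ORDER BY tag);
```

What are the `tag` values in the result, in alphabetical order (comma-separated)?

Base: id=4 (eta) at level 0.
Iteration 1: rows with parent_id in {4} -> pi (id 6, level 1), zeta (id 10, level 1).
Iteration 2: rows with parent_id in {6,10} -> beta (id 7, level 2), mu (id 8, level 2).
Iteration 3: rows with parent_id in {7,8} -> lam (id 12, level 3).
Iteration 4: no rows with parent_id in {12}; recursion stops.

beta, eta, lam, mu, pi, zeta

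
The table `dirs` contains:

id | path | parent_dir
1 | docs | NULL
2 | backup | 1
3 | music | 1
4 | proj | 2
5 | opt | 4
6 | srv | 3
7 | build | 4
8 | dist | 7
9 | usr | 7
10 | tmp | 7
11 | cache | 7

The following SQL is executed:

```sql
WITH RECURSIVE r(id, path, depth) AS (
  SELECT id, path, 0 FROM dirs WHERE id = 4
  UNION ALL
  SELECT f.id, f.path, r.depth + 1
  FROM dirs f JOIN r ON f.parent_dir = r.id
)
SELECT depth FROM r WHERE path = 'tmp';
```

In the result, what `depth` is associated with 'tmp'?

Base: id=4 (proj) at depth 0.
Iteration 1: rows with parent_dir in {4} -> opt (id 5, depth 1), build (id 7, depth 1).
Iteration 2: rows with parent_dir in {5,7} -> dist (id 8, depth 2), usr (id 9, depth 2), tmp (id 10, depth 2), cache (id 11, depth 2).
Iteration 3: no rows with parent_dir in {8,9,10,11}; recursion stops.

2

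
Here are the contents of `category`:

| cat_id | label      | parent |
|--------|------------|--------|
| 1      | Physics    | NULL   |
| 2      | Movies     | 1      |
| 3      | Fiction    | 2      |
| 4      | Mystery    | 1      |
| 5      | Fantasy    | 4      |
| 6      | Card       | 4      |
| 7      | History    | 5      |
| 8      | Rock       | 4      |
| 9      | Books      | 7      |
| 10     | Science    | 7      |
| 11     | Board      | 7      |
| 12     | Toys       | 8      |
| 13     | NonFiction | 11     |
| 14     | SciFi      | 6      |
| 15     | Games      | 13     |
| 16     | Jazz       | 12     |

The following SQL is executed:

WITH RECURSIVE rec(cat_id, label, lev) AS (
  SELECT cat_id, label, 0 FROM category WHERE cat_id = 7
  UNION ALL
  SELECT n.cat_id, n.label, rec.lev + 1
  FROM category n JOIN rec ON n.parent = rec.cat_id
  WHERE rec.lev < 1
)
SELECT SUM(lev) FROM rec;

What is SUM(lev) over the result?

Base: cat_id=7 (History) at lev 0.
Iteration 1: rows with parent in {7} -> Books (id 9, lev 1), Science (id 10, lev 1), Board (id 11, lev 1).
Iteration 2: lev < 1 fails for all current rows; recursion stops.
SUM(lev) = 0 + 1 + 1 + 1 = 3.

3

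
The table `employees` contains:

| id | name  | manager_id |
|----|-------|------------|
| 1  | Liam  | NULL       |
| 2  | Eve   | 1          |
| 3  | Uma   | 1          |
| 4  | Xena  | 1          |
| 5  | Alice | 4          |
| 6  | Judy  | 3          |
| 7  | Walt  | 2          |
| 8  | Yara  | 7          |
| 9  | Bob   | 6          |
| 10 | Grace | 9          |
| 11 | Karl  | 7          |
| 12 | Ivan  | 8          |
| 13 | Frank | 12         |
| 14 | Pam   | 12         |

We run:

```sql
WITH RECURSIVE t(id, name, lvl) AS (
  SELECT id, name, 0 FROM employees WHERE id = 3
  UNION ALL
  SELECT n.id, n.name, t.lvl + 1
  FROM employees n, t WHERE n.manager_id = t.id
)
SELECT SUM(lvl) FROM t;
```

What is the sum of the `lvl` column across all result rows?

6

Base: id=3 (Uma) at lvl 0.
Iteration 1: rows with manager_id in {3} -> Judy (id 6, lvl 1).
Iteration 2: rows with manager_id in {6} -> Bob (id 9, lvl 2).
Iteration 3: rows with manager_id in {9} -> Grace (id 10, lvl 3).
Iteration 4: no rows with manager_id in {10}; recursion stops.
SUM(lvl) = 0 + 1 + 2 + 3 = 6.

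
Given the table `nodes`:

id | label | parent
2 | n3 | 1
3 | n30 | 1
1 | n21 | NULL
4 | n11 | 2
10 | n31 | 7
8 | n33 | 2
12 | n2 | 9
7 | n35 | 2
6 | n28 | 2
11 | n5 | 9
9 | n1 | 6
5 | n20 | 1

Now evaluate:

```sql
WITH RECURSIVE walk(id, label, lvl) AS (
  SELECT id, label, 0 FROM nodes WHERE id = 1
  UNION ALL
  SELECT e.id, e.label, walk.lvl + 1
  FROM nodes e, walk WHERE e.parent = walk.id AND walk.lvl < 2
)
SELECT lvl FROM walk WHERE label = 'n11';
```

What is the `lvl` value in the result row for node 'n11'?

2

Base: id=1 (n21) at lvl 0.
Iteration 1: rows with parent in {1} -> n3 (id 2, lvl 1), n30 (id 3, lvl 1), n20 (id 5, lvl 1).
Iteration 2: rows with parent in {2,3,5} -> n11 (id 4, lvl 2), n28 (id 6, lvl 2), n35 (id 7, lvl 2), n33 (id 8, lvl 2).
Iteration 3: lvl < 2 fails for all current rows; recursion stops.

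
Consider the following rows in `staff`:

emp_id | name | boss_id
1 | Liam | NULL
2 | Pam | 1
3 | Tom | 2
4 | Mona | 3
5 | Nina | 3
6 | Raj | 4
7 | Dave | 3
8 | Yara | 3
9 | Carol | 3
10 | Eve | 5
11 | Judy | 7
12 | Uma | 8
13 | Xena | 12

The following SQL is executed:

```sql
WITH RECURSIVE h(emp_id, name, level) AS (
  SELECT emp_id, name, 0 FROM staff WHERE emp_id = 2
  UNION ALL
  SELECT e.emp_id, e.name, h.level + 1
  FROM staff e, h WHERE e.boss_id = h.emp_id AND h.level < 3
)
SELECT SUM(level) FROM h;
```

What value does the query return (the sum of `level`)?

23

Base: emp_id=2 (Pam) at level 0.
Iteration 1: rows with boss_id in {2} -> Tom (id 3, level 1).
Iteration 2: rows with boss_id in {3} -> Mona (id 4, level 2), Nina (id 5, level 2), Dave (id 7, level 2), Yara (id 8, level 2), Carol (id 9, level 2).
Iteration 3: rows with boss_id in {4,5,7,8,9} -> Raj (id 6, level 3), Eve (id 10, level 3), Judy (id 11, level 3), Uma (id 12, level 3).
Iteration 4: level < 3 fails for all current rows; recursion stops.
SUM(level) = 0 + 1 + 2 + 2 + 2 + 2 + 2 + 3 + 3 + 3 + 3 = 23.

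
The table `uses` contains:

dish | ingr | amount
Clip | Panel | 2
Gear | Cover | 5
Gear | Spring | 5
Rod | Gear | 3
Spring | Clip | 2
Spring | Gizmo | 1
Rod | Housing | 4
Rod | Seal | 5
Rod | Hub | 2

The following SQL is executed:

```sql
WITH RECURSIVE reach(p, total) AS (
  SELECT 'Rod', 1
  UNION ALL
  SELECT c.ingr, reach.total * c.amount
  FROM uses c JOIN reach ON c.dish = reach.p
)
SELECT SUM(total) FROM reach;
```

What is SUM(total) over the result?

150

Base: (Rod, total=1).
Iteration 1: components of {Rod} -> Gear = 1*3 = 3, Housing = 1*4 = 4, Hub = 1*2 = 2, Seal = 1*5 = 5.
Iteration 2: components of {Gear,Housing,Hub,Seal} -> Cover = 3*5 = 15, Spring = 3*5 = 15.
Iteration 3: components of {Cover,Spring} -> Clip = 15*2 = 30, Gizmo = 15*1 = 15.
Iteration 4: components of {Clip,Gizmo} -> Panel = 30*2 = 60.
Iteration 5: no further components; recursion stops.
SUM(total) = 1 + 3 + 2 + 4 + 5 + 15 + 15 + 30 + 15 + 60 = 150.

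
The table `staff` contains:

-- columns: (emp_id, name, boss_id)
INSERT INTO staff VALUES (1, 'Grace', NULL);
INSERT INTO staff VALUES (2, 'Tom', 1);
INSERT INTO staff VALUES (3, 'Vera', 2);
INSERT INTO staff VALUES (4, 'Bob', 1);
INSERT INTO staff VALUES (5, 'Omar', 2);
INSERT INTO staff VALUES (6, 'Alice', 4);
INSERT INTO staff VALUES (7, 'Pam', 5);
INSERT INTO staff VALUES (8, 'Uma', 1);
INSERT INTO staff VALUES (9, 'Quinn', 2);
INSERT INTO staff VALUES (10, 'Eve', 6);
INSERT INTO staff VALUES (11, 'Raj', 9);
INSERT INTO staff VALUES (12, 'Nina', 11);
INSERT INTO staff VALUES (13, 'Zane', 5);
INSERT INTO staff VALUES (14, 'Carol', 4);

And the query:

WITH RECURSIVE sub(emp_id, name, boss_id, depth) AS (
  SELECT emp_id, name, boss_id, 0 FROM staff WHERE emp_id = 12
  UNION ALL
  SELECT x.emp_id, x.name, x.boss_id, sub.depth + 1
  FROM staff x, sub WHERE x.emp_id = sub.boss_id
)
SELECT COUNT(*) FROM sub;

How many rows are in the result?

Base: emp_id=12 (Nina), boss_id=11, depth 0.
Iteration 1: join on emp_id=11 -> Raj (id 11, boss_id=9, depth 1).
Iteration 2: join on emp_id=9 -> Quinn (id 9, boss_id=2, depth 2).
Iteration 3: join on emp_id=2 -> Tom (id 2, boss_id=1, depth 3).
Iteration 4: join on emp_id=1 -> Grace (id 1, boss_id=NULL, depth 4).
Iteration 5: boss_id is NULL; no match; recursion stops.
Total rows emitted: 5.

5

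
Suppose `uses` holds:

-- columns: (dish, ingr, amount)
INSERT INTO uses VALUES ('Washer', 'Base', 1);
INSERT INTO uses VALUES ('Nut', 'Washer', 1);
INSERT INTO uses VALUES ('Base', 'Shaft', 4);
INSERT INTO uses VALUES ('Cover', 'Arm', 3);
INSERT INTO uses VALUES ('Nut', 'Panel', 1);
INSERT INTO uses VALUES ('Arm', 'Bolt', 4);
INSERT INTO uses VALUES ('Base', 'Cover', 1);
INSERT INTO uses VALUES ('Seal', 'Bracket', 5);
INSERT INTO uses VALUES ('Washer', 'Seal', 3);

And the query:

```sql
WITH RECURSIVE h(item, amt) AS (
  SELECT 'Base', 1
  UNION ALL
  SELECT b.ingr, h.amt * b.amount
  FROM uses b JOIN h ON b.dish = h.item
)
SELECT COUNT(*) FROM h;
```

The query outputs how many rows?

5

Base: (Base, amt=1).
Iteration 1: components of {Base} -> Cover = 1*1 = 1, Shaft = 1*4 = 4.
Iteration 2: components of {Cover,Shaft} -> Arm = 1*3 = 3.
Iteration 3: components of {Arm} -> Bolt = 3*4 = 12.
Iteration 4: no further components; recursion stops.
Total rows emitted: 5.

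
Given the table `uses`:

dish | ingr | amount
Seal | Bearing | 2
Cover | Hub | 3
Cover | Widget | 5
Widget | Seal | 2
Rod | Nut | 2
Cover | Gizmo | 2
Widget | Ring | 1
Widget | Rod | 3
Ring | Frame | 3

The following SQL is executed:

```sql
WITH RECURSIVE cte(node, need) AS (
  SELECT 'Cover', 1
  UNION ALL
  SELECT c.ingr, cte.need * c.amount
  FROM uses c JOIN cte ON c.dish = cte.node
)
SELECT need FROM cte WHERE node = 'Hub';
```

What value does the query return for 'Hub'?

Base: (Cover, need=1).
Iteration 1: components of {Cover} -> Gizmo = 1*2 = 2, Hub = 1*3 = 3, Widget = 1*5 = 5.
Iteration 2: components of {Gizmo,Hub,Widget} -> Ring = 5*1 = 5, Rod = 5*3 = 15, Seal = 5*2 = 10.
Iteration 3: components of {Ring,Rod,Seal} -> Bearing = 10*2 = 20, Frame = 5*3 = 15, Nut = 15*2 = 30.
Iteration 4: no further components; recursion stops.

3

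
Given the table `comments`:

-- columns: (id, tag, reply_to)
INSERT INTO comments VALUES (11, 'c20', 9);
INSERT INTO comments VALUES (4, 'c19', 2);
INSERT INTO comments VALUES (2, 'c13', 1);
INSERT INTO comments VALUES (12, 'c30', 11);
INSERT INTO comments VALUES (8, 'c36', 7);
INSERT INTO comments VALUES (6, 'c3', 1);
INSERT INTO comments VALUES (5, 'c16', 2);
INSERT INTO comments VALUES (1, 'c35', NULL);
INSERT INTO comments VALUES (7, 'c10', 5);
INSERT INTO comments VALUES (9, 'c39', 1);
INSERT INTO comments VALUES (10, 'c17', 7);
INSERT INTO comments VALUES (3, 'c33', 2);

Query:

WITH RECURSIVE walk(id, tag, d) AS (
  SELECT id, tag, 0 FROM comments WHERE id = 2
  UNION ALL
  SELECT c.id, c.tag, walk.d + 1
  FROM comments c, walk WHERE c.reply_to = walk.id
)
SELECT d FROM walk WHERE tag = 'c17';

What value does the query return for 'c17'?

3

Base: id=2 (c13) at d 0.
Iteration 1: rows with reply_to in {2} -> c33 (id 3, d 1), c19 (id 4, d 1), c16 (id 5, d 1).
Iteration 2: rows with reply_to in {3,4,5} -> c10 (id 7, d 2).
Iteration 3: rows with reply_to in {7} -> c36 (id 8, d 3), c17 (id 10, d 3).
Iteration 4: no rows with reply_to in {8,10}; recursion stops.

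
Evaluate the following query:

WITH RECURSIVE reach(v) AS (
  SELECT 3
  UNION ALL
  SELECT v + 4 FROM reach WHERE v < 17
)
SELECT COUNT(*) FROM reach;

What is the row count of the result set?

5

Base: v=3.
Iteration 1: 3 < 17 holds -> v = 3 + 4 = 7.
Iteration 2: 7 < 17 holds -> v = 7 + 4 = 11.
Iteration 3: 11 < 17 holds -> v = 11 + 4 = 15.
Iteration 4: 15 < 17 holds -> v = 15 + 4 = 19.
Iteration 5: 19 < 17 fails; recursion stops.
Total rows emitted: 5.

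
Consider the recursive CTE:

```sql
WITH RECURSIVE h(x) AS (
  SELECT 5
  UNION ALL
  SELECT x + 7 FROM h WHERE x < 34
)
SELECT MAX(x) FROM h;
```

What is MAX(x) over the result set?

Base: x=5.
Iteration 1: 5 < 34 holds -> x = 5 + 7 = 12.
Iteration 2: 12 < 34 holds -> x = 12 + 7 = 19.
Iteration 3: 19 < 34 holds -> x = 19 + 7 = 26.
Iteration 4: 26 < 34 holds -> x = 26 + 7 = 33.
Iteration 5: 33 < 34 holds -> x = 33 + 7 = 40.
Iteration 6: 40 < 34 fails; recursion stops.
x values: 5, 12, 19, 26, 33, 40; the maximum is 40.

40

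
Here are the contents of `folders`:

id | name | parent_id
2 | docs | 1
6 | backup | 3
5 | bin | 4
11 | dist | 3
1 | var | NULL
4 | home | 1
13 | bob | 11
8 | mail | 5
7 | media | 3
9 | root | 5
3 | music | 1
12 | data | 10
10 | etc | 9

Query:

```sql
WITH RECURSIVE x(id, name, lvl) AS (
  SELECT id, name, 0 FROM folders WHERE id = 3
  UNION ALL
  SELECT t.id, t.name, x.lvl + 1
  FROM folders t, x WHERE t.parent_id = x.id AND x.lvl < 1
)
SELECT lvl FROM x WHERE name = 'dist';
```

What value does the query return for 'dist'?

Base: id=3 (music) at lvl 0.
Iteration 1: rows with parent_id in {3} -> backup (id 6, lvl 1), media (id 7, lvl 1), dist (id 11, lvl 1).
Iteration 2: lvl < 1 fails for all current rows; recursion stops.

1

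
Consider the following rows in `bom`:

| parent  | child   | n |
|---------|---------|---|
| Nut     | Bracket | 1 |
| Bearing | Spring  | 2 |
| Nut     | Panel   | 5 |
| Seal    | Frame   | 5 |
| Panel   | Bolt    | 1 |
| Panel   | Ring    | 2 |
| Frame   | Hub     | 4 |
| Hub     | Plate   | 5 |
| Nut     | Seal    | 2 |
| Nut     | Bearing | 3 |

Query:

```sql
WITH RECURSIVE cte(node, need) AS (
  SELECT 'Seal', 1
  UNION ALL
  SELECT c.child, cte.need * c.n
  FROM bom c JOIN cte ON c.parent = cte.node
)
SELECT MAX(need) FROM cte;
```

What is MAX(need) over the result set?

100

Base: (Seal, need=1).
Iteration 1: components of {Seal} -> Frame = 1*5 = 5.
Iteration 2: components of {Frame} -> Hub = 5*4 = 20.
Iteration 3: components of {Hub} -> Plate = 20*5 = 100.
Iteration 4: no further components; recursion stops.
need values: 1, 5, 20, 100; the maximum is 100.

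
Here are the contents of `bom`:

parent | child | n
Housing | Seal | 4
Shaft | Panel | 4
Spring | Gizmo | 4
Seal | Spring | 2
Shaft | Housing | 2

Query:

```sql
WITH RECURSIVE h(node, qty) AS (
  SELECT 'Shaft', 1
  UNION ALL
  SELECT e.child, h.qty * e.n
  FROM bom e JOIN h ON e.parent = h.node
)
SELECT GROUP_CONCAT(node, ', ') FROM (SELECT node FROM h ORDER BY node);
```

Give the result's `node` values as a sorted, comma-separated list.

Gizmo, Housing, Panel, Seal, Shaft, Spring

Base: (Shaft, qty=1).
Iteration 1: components of {Shaft} -> Housing = 1*2 = 2, Panel = 1*4 = 4.
Iteration 2: components of {Housing,Panel} -> Seal = 2*4 = 8.
Iteration 3: components of {Seal} -> Spring = 8*2 = 16.
Iteration 4: components of {Spring} -> Gizmo = 16*4 = 64.
Iteration 5: no further components; recursion stops.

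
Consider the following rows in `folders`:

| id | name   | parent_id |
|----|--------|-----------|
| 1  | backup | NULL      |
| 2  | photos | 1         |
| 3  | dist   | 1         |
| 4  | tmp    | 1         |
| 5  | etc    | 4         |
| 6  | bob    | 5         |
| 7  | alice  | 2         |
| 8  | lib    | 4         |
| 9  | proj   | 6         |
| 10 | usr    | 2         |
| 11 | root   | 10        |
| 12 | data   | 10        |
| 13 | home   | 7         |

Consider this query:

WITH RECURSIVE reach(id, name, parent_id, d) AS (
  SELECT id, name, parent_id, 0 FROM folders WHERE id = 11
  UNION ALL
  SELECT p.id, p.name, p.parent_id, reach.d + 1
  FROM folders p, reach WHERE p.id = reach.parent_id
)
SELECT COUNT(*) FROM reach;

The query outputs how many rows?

Base: id=11 (root), parent_id=10, d 0.
Iteration 1: join on id=10 -> usr (id 10, parent_id=2, d 1).
Iteration 2: join on id=2 -> photos (id 2, parent_id=1, d 2).
Iteration 3: join on id=1 -> backup (id 1, parent_id=NULL, d 3).
Iteration 4: parent_id is NULL; no match; recursion stops.
Total rows emitted: 4.

4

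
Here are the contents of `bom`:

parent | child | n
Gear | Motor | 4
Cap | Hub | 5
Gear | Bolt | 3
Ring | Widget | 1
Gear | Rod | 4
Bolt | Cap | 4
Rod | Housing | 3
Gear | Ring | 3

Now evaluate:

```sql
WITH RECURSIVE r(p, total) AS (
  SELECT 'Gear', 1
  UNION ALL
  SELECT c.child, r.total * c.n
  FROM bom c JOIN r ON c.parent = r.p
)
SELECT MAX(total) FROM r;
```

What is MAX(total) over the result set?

60

Base: (Gear, total=1).
Iteration 1: components of {Gear} -> Bolt = 1*3 = 3, Motor = 1*4 = 4, Ring = 1*3 = 3, Rod = 1*4 = 4.
Iteration 2: components of {Bolt,Motor,Ring,Rod} -> Cap = 3*4 = 12, Housing = 4*3 = 12, Widget = 3*1 = 3.
Iteration 3: components of {Cap,Housing,Widget} -> Hub = 12*5 = 60.
Iteration 4: no further components; recursion stops.
total values: 1, 3, 3, 4, 4, 12, 3, 12, 60; the maximum is 60.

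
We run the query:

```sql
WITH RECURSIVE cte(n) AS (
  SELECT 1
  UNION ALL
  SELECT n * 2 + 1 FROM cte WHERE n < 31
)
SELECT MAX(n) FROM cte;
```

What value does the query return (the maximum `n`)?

31

Base: n=1.
Iteration 1: 1 < 31 holds -> n = 1 * 2 + 1 = 3.
Iteration 2: 3 < 31 holds -> n = 3 * 2 + 1 = 7.
Iteration 3: 7 < 31 holds -> n = 7 * 2 + 1 = 15.
Iteration 4: 15 < 31 holds -> n = 15 * 2 + 1 = 31.
Iteration 5: 31 < 31 fails; recursion stops.
n values: 1, 3, 7, 15, 31; the maximum is 31.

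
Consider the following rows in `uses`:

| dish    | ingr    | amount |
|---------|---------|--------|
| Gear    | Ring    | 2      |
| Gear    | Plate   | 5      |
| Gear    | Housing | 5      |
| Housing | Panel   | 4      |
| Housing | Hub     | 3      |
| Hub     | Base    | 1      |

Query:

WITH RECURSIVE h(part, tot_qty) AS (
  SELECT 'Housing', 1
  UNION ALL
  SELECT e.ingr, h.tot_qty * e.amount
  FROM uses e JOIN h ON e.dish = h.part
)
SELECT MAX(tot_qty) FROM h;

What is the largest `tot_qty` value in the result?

4

Base: (Housing, tot_qty=1).
Iteration 1: components of {Housing} -> Hub = 1*3 = 3, Panel = 1*4 = 4.
Iteration 2: components of {Hub,Panel} -> Base = 3*1 = 3.
Iteration 3: no further components; recursion stops.
tot_qty values: 1, 4, 3, 3; the maximum is 4.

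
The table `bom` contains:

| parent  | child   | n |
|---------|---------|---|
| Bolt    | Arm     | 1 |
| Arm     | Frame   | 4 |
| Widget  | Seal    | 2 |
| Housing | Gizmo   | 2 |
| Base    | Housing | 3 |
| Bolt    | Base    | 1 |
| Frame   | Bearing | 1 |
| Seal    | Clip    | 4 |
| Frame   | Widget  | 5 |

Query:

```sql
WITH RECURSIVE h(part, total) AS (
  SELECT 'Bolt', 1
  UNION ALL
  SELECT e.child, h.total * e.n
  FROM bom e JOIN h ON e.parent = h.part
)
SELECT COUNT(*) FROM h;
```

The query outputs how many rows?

Base: (Bolt, total=1).
Iteration 1: components of {Bolt} -> Arm = 1*1 = 1, Base = 1*1 = 1.
Iteration 2: components of {Arm,Base} -> Frame = 1*4 = 4, Housing = 1*3 = 3.
Iteration 3: components of {Frame,Housing} -> Bearing = 4*1 = 4, Gizmo = 3*2 = 6, Widget = 4*5 = 20.
Iteration 4: components of {Bearing,Gizmo,Widget} -> Seal = 20*2 = 40.
Iteration 5: components of {Seal} -> Clip = 40*4 = 160.
Iteration 6: no further components; recursion stops.
Total rows emitted: 10.

10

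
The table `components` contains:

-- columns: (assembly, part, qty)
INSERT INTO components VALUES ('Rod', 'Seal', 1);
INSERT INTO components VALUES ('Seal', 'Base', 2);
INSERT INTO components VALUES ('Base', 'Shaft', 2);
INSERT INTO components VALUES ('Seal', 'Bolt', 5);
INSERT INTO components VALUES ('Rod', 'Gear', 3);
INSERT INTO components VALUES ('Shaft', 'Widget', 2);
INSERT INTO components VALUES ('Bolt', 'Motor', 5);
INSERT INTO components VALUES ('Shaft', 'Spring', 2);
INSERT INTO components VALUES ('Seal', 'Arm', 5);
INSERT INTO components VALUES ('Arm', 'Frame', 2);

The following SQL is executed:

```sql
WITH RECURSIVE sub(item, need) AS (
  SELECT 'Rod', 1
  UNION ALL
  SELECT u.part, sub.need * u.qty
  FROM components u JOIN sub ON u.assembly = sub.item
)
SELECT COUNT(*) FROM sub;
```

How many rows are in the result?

Base: (Rod, need=1).
Iteration 1: components of {Rod} -> Gear = 1*3 = 3, Seal = 1*1 = 1.
Iteration 2: components of {Gear,Seal} -> Arm = 1*5 = 5, Base = 1*2 = 2, Bolt = 1*5 = 5.
Iteration 3: components of {Arm,Base,Bolt} -> Frame = 5*2 = 10, Motor = 5*5 = 25, Shaft = 2*2 = 4.
Iteration 4: components of {Frame,Motor,Shaft} -> Spring = 4*2 = 8, Widget = 4*2 = 8.
Iteration 5: no further components; recursion stops.
Total rows emitted: 11.

11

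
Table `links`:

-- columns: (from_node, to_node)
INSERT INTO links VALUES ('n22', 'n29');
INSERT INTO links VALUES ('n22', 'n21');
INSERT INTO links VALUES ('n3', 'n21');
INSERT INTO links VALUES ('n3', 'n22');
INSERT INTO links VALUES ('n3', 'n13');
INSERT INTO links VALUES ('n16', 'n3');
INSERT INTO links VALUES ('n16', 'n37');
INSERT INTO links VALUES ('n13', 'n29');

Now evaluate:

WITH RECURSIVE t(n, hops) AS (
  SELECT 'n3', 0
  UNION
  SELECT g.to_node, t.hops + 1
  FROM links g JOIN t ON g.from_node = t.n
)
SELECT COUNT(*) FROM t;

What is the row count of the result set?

6

Base: (n3, hops=0).
Iteration 1: edges from {n3} -> (n13, hops=1), (n21, hops=1), (n22, hops=1).
Iteration 2: edges from {n13,n21,n22} -> (n21, hops=2), (n29, hops=2). [UNION drops 1 duplicate row(s)]
Iteration 3: no outgoing edges from {n21,n29}; recursion stops.
Total rows emitted: 6.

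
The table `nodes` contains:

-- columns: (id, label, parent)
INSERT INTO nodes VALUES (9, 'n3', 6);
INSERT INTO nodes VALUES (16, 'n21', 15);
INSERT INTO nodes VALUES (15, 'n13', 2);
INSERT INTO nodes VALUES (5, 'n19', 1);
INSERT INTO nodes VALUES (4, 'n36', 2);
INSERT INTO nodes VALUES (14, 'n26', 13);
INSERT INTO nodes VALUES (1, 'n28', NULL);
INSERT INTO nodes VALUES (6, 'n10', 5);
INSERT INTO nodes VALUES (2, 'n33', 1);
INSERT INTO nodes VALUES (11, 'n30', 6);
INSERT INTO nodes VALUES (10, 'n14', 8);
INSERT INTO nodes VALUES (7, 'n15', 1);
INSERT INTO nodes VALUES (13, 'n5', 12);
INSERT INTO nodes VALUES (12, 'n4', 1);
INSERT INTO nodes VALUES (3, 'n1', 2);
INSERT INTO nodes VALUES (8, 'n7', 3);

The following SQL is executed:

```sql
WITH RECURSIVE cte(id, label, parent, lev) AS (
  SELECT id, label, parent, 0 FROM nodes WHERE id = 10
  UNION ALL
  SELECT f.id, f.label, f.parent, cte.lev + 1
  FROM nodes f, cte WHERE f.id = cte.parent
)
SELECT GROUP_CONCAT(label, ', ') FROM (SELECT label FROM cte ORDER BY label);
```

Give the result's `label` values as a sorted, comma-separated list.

Base: id=10 (n14), parent=8, lev 0.
Iteration 1: join on id=8 -> n7 (id 8, parent=3, lev 1).
Iteration 2: join on id=3 -> n1 (id 3, parent=2, lev 2).
Iteration 3: join on id=2 -> n33 (id 2, parent=1, lev 3).
Iteration 4: join on id=1 -> n28 (id 1, parent=NULL, lev 4).
Iteration 5: parent is NULL; no match; recursion stops.

n1, n14, n28, n33, n7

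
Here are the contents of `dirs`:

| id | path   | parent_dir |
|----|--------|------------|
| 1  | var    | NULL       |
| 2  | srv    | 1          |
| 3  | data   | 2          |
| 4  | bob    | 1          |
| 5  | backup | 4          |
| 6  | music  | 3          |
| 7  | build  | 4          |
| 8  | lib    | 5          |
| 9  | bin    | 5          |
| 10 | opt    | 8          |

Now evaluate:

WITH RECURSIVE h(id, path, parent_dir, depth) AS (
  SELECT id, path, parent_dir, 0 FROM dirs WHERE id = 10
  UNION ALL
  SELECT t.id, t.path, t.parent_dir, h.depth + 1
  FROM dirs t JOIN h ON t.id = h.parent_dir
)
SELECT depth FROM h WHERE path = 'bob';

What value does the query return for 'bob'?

Base: id=10 (opt), parent_dir=8, depth 0.
Iteration 1: join on id=8 -> lib (id 8, parent_dir=5, depth 1).
Iteration 2: join on id=5 -> backup (id 5, parent_dir=4, depth 2).
Iteration 3: join on id=4 -> bob (id 4, parent_dir=1, depth 3).
Iteration 4: join on id=1 -> var (id 1, parent_dir=NULL, depth 4).
Iteration 5: parent_dir is NULL; no match; recursion stops.

3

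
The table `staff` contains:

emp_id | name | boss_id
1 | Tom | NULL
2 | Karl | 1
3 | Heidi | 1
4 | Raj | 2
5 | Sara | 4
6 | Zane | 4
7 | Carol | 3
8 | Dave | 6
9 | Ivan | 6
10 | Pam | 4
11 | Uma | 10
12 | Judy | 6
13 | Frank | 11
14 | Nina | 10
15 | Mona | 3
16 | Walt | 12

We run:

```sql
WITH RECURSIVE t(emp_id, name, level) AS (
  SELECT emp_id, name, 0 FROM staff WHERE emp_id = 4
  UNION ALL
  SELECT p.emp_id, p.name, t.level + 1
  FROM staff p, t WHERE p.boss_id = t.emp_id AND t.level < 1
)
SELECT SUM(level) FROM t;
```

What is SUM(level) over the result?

3

Base: emp_id=4 (Raj) at level 0.
Iteration 1: rows with boss_id in {4} -> Sara (id 5, level 1), Zane (id 6, level 1), Pam (id 10, level 1).
Iteration 2: level < 1 fails for all current rows; recursion stops.
SUM(level) = 0 + 1 + 1 + 1 = 3.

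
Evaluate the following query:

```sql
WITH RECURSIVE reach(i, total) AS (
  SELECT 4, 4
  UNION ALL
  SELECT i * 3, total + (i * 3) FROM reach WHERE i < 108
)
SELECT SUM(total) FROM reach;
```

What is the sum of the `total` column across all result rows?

Base: i=4, total=4.
Iteration 1: 4 < 108 holds -> i = 4 * 3 = 12, total = 4 + 12 = 16.
Iteration 2: 12 < 108 holds -> i = 12 * 3 = 36, total = 16 + 36 = 52.
Iteration 3: 36 < 108 holds -> i = 36 * 3 = 108, total = 52 + 108 = 160.
Iteration 4: 108 < 108 fails; recursion stops.
SUM(total) = 4 + 16 + 52 + 160 = 232.

232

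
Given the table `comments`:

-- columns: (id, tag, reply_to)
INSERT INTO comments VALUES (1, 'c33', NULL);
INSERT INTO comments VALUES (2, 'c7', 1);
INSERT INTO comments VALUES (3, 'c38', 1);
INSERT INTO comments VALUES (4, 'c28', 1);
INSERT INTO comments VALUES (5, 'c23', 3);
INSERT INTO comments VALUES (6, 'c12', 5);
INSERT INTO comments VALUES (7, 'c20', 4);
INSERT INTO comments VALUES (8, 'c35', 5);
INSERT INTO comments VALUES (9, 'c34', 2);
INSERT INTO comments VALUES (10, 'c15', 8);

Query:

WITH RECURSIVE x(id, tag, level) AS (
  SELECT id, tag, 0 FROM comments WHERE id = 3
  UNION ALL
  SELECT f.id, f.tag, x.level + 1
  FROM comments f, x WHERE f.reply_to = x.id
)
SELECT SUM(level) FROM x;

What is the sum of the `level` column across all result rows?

Base: id=3 (c38) at level 0.
Iteration 1: rows with reply_to in {3} -> c23 (id 5, level 1).
Iteration 2: rows with reply_to in {5} -> c12 (id 6, level 2), c35 (id 8, level 2).
Iteration 3: rows with reply_to in {6,8} -> c15 (id 10, level 3).
Iteration 4: no rows with reply_to in {10}; recursion stops.
SUM(level) = 0 + 1 + 2 + 2 + 3 = 8.

8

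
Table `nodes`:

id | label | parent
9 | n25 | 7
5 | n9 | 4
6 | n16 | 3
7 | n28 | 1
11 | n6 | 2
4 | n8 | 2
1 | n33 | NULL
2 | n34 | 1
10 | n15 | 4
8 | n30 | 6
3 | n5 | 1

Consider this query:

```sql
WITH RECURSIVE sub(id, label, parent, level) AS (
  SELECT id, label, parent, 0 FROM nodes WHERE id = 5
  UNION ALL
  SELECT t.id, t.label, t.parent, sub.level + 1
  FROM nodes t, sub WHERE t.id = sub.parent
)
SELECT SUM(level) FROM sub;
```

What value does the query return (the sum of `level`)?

6

Base: id=5 (n9), parent=4, level 0.
Iteration 1: join on id=4 -> n8 (id 4, parent=2, level 1).
Iteration 2: join on id=2 -> n34 (id 2, parent=1, level 2).
Iteration 3: join on id=1 -> n33 (id 1, parent=NULL, level 3).
Iteration 4: parent is NULL; no match; recursion stops.
SUM(level) = 0 + 1 + 2 + 3 = 6.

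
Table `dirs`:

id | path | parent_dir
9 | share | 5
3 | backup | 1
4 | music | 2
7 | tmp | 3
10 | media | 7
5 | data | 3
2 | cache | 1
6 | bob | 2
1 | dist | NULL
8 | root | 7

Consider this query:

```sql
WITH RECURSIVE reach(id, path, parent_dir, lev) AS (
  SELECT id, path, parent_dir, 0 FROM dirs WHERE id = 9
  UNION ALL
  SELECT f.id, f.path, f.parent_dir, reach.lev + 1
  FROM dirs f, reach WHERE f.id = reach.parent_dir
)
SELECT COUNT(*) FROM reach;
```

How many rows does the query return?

Base: id=9 (share), parent_dir=5, lev 0.
Iteration 1: join on id=5 -> data (id 5, parent_dir=3, lev 1).
Iteration 2: join on id=3 -> backup (id 3, parent_dir=1, lev 2).
Iteration 3: join on id=1 -> dist (id 1, parent_dir=NULL, lev 3).
Iteration 4: parent_dir is NULL; no match; recursion stops.
Total rows emitted: 4.

4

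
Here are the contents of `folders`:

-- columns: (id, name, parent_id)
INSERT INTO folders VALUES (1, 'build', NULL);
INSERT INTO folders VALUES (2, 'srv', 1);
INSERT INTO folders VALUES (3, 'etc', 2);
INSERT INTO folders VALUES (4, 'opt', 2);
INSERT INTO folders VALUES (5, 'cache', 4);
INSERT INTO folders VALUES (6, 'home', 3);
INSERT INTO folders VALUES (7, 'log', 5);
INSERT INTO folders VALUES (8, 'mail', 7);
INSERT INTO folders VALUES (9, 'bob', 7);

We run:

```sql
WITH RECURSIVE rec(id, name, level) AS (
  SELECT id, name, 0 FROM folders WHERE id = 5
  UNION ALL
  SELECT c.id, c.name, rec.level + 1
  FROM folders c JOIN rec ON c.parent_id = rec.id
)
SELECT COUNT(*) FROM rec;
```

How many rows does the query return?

4

Base: id=5 (cache) at level 0.
Iteration 1: rows with parent_id in {5} -> log (id 7, level 1).
Iteration 2: rows with parent_id in {7} -> mail (id 8, level 2), bob (id 9, level 2).
Iteration 3: no rows with parent_id in {8,9}; recursion stops.
Total rows emitted: 4.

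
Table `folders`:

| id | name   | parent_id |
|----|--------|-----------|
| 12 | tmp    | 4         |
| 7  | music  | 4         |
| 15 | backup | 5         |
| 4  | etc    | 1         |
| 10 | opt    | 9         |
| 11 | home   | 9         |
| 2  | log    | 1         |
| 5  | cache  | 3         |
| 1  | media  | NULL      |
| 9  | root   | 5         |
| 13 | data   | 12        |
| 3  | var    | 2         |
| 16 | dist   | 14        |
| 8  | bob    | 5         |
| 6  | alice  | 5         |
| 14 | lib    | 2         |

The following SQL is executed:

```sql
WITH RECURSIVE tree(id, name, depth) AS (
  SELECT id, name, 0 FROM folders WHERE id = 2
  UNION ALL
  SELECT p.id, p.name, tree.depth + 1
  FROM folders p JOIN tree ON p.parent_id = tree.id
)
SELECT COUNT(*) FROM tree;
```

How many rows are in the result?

11

Base: id=2 (log) at depth 0.
Iteration 1: rows with parent_id in {2} -> var (id 3, depth 1), lib (id 14, depth 1).
Iteration 2: rows with parent_id in {3,14} -> cache (id 5, depth 2), dist (id 16, depth 2).
Iteration 3: rows with parent_id in {5,16} -> alice (id 6, depth 3), bob (id 8, depth 3), root (id 9, depth 3), backup (id 15, depth 3).
Iteration 4: rows with parent_id in {6,8,9,15} -> opt (id 10, depth 4), home (id 11, depth 4).
Iteration 5: no rows with parent_id in {10,11}; recursion stops.
Total rows emitted: 11.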